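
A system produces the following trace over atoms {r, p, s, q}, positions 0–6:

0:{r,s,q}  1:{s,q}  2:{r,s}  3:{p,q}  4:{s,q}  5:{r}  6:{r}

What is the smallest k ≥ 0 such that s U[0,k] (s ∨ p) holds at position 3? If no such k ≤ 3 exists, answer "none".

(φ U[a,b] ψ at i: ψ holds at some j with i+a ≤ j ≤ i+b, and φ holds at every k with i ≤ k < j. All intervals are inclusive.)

0

Need earliest j ≥ 3 with (s ∨ p), and s at every k in [3,j-1].
  j=3: rhs holds (empty prefix). k = 0.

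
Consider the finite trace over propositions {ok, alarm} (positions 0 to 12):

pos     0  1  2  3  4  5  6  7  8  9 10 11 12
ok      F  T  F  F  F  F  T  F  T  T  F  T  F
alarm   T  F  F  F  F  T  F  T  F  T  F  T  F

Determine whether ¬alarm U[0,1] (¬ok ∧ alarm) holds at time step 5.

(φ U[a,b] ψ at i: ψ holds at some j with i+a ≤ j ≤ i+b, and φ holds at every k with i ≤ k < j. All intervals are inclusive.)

Holds

Need some j in [5,6] with (¬ok ∧ alarm), and ¬alarm at every k in [5,j-1].
  j=5: (¬ok ∧ alarm) holds; no prefix to check → satisfied.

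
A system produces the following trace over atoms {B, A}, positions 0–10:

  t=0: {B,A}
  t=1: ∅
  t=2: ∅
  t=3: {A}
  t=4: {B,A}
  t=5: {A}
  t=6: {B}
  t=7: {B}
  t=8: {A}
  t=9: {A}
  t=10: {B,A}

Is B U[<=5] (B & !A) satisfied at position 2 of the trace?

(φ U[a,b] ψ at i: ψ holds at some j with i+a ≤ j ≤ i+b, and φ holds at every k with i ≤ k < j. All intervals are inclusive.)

False

Need some j in [2,7] with (B & !A), and B at every k in [2,j-1].
  j=2: (B & !A) false.
  j=3: (B & !A) false.
  j=4: (B & !A) false.
  j=5: (B & !A) false.
  j=6: (B & !A) holds, but B fails at k=2 → not this j.
  j=7: (B & !A) holds, but B fails at k=2 → not this j.
No j in the window works → until fails.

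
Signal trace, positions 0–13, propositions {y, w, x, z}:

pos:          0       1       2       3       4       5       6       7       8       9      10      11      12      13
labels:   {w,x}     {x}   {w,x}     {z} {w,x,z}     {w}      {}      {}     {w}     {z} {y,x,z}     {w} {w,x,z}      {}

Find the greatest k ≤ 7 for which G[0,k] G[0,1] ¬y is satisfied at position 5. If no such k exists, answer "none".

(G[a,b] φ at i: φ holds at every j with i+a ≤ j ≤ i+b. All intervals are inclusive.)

G[0,1] ¬y must hold from j=5 onward; find where it first fails.
  j=5: holds
  j=6: holds
  j=7: holds
  j=8: holds
  j=9: fails
Holds on [5,8], so largest k = 3.

3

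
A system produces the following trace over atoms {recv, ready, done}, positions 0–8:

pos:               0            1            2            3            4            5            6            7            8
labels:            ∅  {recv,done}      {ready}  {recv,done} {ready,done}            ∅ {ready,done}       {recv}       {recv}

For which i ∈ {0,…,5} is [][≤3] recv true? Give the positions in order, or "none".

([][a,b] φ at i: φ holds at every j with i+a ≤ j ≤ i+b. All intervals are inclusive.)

Evaluate at each i in [0,5]:
  i=0: ✗ (fails at j=0)
  i=1: ✗ (fails at j=2)
  i=2: ✗ (fails at j=2)
  i=3: ✗ (fails at j=4)
  i=4: ✗ (fails at j=4)
  i=5: ✗ (fails at j=5)

none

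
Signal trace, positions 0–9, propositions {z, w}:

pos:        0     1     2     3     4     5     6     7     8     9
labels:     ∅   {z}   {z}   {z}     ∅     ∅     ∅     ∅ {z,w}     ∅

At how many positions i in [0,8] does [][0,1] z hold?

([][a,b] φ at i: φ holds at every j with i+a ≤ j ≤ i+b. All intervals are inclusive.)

Evaluate at each i in [0,8]:
  i=0: ✗ (fails at j=0)
  i=1: ✓ (all of [1,2])
  i=2: ✓ (all of [2,3])
  i=3: ✗ (fails at j=4)
  i=4: ✗ (fails at j=4)
  i=5: ✗ (fails at j=5)
  i=6: ✗ (fails at j=6)
  i=7: ✗ (fails at j=7)
  i=8: ✗ (fails at j=9)
Positions where it holds: {1, 2} → 2.

2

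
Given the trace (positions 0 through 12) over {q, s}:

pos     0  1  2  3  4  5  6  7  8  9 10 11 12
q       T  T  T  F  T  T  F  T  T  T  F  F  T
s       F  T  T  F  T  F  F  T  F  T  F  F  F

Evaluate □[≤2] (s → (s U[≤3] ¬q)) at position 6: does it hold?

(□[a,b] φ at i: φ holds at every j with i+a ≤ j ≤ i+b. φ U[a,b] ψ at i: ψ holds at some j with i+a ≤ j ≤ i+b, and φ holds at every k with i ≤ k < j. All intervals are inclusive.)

False

Check (s → (s U[≤3] ¬q)) at every j in [6,8]:
  j=6: antecedent false → ✓
  j=7: antecedent true; consequent fails → ✗
  j=8: antecedent false → ✓
Fails at j=7 → formula fails.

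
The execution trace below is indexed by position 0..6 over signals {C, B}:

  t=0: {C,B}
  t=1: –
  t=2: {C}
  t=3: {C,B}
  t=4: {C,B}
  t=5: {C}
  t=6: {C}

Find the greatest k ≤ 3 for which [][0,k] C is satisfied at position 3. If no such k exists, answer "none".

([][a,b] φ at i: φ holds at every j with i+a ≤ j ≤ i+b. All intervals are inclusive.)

C must hold from j=3 onward; find where it first fails.
  j=3: holds
  j=4: holds
  j=5: holds
  j=6: holds
Holds through j=6; largest k = 3.

3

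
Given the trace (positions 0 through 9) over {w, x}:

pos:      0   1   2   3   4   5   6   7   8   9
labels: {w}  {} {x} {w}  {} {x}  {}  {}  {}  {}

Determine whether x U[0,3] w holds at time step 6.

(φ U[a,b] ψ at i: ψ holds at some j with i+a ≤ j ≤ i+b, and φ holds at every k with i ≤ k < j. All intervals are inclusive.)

No

Need some j in [6,9] with w, and x at every k in [6,j-1].
  j=6: w false.
  j=7: w false.
  j=8: w false.
  j=9: w false.
No j in the window works → until fails.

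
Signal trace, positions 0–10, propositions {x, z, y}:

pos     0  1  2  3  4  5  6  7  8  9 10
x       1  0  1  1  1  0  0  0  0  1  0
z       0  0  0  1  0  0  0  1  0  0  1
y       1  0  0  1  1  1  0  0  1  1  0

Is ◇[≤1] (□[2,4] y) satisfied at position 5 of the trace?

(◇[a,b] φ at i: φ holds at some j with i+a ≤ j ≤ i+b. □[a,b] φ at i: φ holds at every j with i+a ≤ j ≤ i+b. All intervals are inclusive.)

Check □[2,4] y at each j in [5,6]:
  j=5: fails at 7
  j=6: fails at 10
No position in the window satisfies it → formula fails.

No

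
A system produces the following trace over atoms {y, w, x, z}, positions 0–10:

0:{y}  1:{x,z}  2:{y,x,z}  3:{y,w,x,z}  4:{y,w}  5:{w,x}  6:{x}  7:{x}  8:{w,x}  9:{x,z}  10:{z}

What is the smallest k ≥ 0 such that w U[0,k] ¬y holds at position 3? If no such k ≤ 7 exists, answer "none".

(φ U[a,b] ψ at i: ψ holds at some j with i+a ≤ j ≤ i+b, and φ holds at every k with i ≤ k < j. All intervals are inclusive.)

2

Need earliest j ≥ 3 with ¬y, and w at every k in [3,j-1].
  j=3: rhs fails.
  j=4: rhs fails.
  j=5: rhs holds; lhs holds on [3,4]. k = 2.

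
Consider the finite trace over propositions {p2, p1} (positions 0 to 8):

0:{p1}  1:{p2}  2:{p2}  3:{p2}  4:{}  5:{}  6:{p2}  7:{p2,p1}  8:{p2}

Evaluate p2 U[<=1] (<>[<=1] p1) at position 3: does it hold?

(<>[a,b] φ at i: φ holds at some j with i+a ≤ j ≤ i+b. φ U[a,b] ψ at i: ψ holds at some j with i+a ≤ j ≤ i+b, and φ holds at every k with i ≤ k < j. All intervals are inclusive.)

Need some j in [3,4] with <>[<=1] p1, and p2 at every k in [3,j-1].
  j=3: <>[<=1] p1 — fails (none in [3,4]).
  j=4: <>[<=1] p1 — fails (none in [4,5]).
No j in the window works → until fails.

False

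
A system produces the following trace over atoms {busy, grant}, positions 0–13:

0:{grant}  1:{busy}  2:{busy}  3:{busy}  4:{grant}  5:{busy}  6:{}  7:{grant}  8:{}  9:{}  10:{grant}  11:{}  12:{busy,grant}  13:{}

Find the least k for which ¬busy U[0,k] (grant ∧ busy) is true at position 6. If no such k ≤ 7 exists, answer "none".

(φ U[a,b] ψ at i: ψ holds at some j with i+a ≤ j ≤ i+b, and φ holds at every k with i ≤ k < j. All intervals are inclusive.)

Need earliest j ≥ 6 with (grant ∧ busy), and ¬busy at every k in [6,j-1].
  j=6: rhs fails.
  j=7: rhs fails.
  j=8: rhs fails.
  j=9: rhs fails.
  j=10: rhs fails.
  j=11: rhs fails.
  j=12: rhs holds; lhs holds on [6,11]. k = 6.

6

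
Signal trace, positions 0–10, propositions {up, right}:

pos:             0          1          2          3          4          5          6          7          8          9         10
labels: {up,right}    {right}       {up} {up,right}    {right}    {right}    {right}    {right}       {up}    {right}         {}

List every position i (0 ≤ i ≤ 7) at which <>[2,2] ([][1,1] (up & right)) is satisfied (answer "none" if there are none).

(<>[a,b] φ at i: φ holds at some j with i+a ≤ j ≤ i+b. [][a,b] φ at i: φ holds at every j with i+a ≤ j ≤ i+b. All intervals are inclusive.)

Evaluate at each i in [0,7]:
  i=0: ✓ (witness j=2)
  i=1: ✗ (none in [3,3])
  i=2: ✗ (none in [4,4])
  i=3: ✗ (none in [5,5])
  i=4: ✗ (none in [6,6])
  i=5: ✗ (none in [7,7])
  i=6: ✗ (none in [8,8])
  i=7: ✗ (none in [9,9])

0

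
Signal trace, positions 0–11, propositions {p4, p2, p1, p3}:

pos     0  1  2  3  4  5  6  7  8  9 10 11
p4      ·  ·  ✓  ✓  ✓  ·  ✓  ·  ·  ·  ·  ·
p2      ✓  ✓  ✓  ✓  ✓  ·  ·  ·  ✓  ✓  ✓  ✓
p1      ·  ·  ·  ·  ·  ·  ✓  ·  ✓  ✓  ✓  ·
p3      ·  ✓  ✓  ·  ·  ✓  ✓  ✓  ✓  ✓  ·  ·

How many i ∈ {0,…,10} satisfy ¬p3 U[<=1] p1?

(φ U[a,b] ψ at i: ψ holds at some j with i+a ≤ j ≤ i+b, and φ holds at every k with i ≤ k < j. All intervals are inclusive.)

Evaluate at each i in [0,10]:
  i=0: ✗ (no rhs in [0,1])
  i=1: ✗ (no rhs in [1,2])
  i=2: ✗ (no rhs in [2,3])
  i=3: ✗ (no rhs in [3,4])
  i=4: ✗ (no rhs in [4,5])
  i=5: ✗ (lhs fails at k=5 before rhs at j=6)
  i=6: ✓ (rhs at j=6)
  i=7: ✗ (lhs fails at k=7 before rhs at j=8)
  i=8: ✓ (rhs at j=8)
  i=9: ✓ (rhs at j=9)
  i=10: ✓ (rhs at j=10)
Positions where it holds: {6, 8, 9, 10} → 4.

4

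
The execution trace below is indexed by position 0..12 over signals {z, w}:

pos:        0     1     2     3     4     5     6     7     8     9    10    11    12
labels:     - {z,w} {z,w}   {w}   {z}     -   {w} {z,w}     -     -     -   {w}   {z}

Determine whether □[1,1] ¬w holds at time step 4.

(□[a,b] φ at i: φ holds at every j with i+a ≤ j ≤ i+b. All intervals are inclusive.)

Yes

Check ¬w at every j in [5,5]:
  j=5: true
All positions satisfy it → formula holds.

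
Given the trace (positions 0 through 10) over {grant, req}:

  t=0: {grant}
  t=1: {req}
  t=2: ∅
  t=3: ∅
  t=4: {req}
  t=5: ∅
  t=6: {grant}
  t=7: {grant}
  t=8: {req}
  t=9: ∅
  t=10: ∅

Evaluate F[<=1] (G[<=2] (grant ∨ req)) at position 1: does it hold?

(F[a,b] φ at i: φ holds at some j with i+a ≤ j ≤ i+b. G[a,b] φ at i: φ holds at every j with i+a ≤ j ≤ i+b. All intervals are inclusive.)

Check G[<=2] (grant ∨ req) at each j in [1,2]:
  j=1: fails at 2
  j=2: fails at 2
No position in the window satisfies it → formula fails.

No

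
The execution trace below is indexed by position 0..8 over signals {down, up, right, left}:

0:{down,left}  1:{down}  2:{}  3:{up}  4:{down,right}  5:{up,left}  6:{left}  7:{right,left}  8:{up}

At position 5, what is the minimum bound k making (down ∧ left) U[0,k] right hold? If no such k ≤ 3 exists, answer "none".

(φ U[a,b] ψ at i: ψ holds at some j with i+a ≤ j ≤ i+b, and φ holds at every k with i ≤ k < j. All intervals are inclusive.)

none

Need earliest j ≥ 5 with right, and (down ∧ left) at every k in [5,j-1].
  j=5: rhs fails.
  j=6: rhs fails.
  j=7: rhs holds but lhs fails at k=5.
  j=8: rhs fails.
No witness within the range → none.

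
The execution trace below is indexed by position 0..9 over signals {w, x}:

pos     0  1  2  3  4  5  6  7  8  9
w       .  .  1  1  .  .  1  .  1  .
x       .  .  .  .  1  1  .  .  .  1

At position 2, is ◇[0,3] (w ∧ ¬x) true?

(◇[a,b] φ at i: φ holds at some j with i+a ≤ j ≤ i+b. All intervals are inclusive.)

True

Check (w ∧ ¬x) at each j in [2,5]:
  j=2: true
  j=3: true
  j=4: false
  j=5: false
Found at j=2 → formula holds.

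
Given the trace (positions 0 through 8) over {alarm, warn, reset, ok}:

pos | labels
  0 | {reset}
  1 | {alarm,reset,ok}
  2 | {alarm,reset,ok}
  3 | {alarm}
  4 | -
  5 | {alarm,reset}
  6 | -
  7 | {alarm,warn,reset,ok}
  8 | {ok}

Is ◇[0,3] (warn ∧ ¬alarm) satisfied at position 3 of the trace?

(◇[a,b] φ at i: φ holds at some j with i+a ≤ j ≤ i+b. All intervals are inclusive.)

Check (warn ∧ ¬alarm) at each j in [3,6]:
  j=3: false
  j=4: false
  j=5: false
  j=6: false
No position in the window satisfies it → formula fails.

No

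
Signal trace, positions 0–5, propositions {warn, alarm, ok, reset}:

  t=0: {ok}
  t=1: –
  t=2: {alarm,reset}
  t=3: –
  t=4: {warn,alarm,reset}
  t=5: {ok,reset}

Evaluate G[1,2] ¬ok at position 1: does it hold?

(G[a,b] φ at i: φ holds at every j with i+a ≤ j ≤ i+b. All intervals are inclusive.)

Check ¬ok at every j in [2,3]:
  j=2: true
  j=3: true
All positions satisfy it → formula holds.

Holds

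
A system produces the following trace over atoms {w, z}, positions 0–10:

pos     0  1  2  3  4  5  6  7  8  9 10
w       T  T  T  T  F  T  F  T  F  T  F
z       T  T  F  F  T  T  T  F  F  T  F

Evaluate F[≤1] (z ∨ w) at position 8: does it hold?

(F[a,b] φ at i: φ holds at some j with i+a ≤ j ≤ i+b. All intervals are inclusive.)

Check (z ∨ w) at each j in [8,9]:
  j=8: false
  j=9: true
Found at j=9 → formula holds.

Holds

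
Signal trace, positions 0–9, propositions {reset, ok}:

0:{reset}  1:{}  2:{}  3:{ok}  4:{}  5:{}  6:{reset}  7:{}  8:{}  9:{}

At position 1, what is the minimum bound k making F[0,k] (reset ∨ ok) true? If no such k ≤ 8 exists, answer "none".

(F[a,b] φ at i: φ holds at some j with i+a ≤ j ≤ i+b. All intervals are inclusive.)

2

Scan j = 1,2,… for (reset ∨ ok):
  j=1: fails
  j=2: fails
  j=3: holds
First hit at j=3, so smallest k = 3-1 = 2.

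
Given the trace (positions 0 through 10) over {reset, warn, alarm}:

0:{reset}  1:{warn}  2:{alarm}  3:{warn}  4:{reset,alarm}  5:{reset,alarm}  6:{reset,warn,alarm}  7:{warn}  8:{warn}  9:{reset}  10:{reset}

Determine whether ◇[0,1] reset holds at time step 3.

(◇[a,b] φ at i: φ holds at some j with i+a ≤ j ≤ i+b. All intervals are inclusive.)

True

Check reset at each j in [3,4]:
  j=3: false
  j=4: true
Found at j=4 → formula holds.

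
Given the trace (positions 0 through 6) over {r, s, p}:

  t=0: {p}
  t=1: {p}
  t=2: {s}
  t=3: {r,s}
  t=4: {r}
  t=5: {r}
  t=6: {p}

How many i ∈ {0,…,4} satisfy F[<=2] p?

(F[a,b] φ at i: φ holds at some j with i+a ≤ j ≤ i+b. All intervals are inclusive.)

Evaluate at each i in [0,4]:
  i=0: ✓ (witness j=0)
  i=1: ✓ (witness j=1)
  i=2: ✗ (none in [2,4])
  i=3: ✗ (none in [3,5])
  i=4: ✓ (witness j=6)
Positions where it holds: {0, 1, 4} → 3.

3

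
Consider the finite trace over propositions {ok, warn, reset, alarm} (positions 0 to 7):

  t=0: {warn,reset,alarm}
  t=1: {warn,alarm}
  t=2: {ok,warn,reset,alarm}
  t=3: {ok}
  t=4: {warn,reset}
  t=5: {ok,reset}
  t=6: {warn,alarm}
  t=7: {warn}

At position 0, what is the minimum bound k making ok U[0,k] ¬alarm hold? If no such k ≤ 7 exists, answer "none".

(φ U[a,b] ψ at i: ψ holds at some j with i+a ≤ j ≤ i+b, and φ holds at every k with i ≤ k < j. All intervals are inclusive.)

Need earliest j ≥ 0 with ¬alarm, and ok at every k in [0,j-1].
  j=0: rhs fails.
  j=1: rhs fails.
  j=2: rhs fails.
  j=3: rhs holds but lhs fails at k=0.
  j=4: rhs holds but lhs fails at k=0.
  j=5: rhs holds but lhs fails at k=0.
  j=6: rhs fails.
  j=7: rhs holds but lhs fails at k=0.
No witness within the range → none.

none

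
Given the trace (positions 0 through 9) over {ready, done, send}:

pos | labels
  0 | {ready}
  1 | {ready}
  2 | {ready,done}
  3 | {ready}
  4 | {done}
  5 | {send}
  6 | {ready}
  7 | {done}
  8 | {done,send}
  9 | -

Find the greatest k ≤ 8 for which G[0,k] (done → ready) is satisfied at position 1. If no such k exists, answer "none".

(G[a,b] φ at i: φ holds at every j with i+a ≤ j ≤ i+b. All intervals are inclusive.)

2

(done → ready) must hold from j=1 onward; find where it first fails.
  j=1: holds
  j=2: holds
  j=3: holds
  j=4: fails
Holds on [1,3], so largest k = 2.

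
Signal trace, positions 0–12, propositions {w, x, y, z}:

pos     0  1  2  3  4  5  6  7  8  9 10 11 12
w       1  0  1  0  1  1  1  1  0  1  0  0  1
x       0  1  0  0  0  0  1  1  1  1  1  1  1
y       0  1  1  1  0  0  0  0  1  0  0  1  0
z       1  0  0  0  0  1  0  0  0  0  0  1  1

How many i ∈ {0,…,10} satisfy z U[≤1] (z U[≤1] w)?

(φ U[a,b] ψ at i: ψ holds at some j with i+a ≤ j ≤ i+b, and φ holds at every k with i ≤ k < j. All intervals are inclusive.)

Evaluate at each i in [0,10]:
  i=0: ✓ (rhs at j=0)
  i=1: ✗ (lhs fails at k=1 before rhs at j=2)
  i=2: ✓ (rhs at j=2)
  i=3: ✗ (lhs fails at k=3 before rhs at j=4)
  i=4: ✓ (rhs at j=4)
  i=5: ✓ (rhs at j=5)
  i=6: ✓ (rhs at j=6)
  i=7: ✓ (rhs at j=7)
  i=8: ✗ (lhs fails at k=8 before rhs at j=9)
  i=9: ✓ (rhs at j=9)
  i=10: ✗ (lhs fails at k=10 before rhs at j=11)
Positions where it holds: {0, 2, 4, 5, 6, 7, 9} → 7.

7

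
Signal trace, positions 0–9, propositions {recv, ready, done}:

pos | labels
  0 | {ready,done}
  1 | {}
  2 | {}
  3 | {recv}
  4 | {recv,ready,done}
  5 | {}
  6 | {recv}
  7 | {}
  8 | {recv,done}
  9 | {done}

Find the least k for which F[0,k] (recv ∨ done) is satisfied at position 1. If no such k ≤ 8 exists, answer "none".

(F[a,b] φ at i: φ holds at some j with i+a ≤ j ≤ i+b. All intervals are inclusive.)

Scan j = 1,2,… for (recv ∨ done):
  j=1: fails
  j=2: fails
  j=3: holds
First hit at j=3, so smallest k = 3-1 = 2.

2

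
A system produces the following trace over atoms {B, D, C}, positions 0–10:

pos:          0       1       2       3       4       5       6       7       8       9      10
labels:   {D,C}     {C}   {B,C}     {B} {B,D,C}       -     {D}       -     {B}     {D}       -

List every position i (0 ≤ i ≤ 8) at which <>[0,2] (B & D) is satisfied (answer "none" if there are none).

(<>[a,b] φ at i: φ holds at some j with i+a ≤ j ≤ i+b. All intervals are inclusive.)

Evaluate at each i in [0,8]:
  i=0: ✗ (none in [0,2])
  i=1: ✗ (none in [1,3])
  i=2: ✓ (witness j=4)
  i=3: ✓ (witness j=4)
  i=4: ✓ (witness j=4)
  i=5: ✗ (none in [5,7])
  i=6: ✗ (none in [6,8])
  i=7: ✗ (none in [7,9])
  i=8: ✗ (none in [8,10])

2, 3, 4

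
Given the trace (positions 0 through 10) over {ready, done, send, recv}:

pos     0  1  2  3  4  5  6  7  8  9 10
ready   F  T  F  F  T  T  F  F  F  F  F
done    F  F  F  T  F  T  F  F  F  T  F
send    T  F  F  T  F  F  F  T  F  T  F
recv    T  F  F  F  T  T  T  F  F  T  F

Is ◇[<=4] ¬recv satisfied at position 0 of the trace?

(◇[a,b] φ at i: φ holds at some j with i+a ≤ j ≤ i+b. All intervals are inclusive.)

Check ¬recv at each j in [0,4]:
  j=0: false
  j=1: true
  j=2: true
  j=3: true
  j=4: false
Found at j=1 → formula holds.

Holds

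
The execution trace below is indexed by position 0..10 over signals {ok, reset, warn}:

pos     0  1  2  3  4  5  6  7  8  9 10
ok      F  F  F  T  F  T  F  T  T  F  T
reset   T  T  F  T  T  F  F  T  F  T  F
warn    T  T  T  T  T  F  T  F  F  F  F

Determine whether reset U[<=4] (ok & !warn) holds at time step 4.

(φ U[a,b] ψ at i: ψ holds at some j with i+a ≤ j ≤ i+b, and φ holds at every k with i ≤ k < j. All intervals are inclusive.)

Need some j in [4,8] with (ok & !warn), and reset at every k in [4,j-1].
  j=4: (ok & !warn) false.
  j=5: (ok & !warn) holds; reset holds at every k in [4,4] → satisfied.

Holds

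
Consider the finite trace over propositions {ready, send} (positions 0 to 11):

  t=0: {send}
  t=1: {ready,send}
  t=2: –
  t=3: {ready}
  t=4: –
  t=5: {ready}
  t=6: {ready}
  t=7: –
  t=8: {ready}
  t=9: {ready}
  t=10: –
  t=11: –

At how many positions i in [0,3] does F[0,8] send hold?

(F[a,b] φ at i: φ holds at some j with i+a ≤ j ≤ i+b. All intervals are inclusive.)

2

Evaluate at each i in [0,3]:
  i=0: ✓ (witness j=0)
  i=1: ✓ (witness j=1)
  i=2: ✗ (none in [2,10])
  i=3: ✗ (none in [3,11])
Positions where it holds: {0, 1} → 2.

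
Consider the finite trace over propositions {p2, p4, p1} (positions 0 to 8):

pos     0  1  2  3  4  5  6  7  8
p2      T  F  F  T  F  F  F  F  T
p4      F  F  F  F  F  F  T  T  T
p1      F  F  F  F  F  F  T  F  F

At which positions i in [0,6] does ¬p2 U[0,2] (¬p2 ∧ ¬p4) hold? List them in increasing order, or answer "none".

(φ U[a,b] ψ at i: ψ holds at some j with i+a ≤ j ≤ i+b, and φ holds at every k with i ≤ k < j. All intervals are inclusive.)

1, 2, 4, 5

Evaluate at each i in [0,6]:
  i=0: ✗ (lhs fails at k=0 before rhs at j=1)
  i=1: ✓ (rhs at j=1)
  i=2: ✓ (rhs at j=2)
  i=3: ✗ (lhs fails at k=3 before rhs at j=4)
  i=4: ✓ (rhs at j=4)
  i=5: ✓ (rhs at j=5)
  i=6: ✗ (no rhs in [6,8])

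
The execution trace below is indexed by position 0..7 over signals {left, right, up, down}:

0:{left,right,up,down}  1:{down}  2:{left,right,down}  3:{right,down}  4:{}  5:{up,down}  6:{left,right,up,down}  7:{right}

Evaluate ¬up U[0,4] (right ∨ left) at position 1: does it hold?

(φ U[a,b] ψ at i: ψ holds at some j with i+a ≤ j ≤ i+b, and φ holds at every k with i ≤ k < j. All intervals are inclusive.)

Holds

Need some j in [1,5] with (right ∨ left), and ¬up at every k in [1,j-1].
  j=1: (right ∨ left) false.
  j=2: (right ∨ left) holds; ¬up holds at every k in [1,1] → satisfied.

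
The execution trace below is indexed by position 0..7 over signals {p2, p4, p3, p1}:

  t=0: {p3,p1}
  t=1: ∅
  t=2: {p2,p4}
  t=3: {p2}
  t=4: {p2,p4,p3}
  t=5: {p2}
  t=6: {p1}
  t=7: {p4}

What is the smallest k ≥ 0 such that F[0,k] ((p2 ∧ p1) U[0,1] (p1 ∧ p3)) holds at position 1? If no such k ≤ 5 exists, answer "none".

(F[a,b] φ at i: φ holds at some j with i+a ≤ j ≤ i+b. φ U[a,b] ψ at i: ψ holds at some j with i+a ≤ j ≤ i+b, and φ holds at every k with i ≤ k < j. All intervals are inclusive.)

Scan j = 1,2,… for ((p2 ∧ p1) U[0,1] (p1 ∧ p3)):
  j=1: fails
  j=2: fails
  j=3: fails
  j=4: fails
  j=5: fails
  j=6: fails
No j in [1,6] satisfies it → none.

none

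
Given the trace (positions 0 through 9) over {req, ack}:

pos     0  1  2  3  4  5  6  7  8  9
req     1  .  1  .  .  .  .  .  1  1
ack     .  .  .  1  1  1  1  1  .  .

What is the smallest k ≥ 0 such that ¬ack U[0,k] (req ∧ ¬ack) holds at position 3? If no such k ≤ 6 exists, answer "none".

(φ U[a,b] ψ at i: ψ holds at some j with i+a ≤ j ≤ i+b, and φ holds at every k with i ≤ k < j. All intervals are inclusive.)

none

Need earliest j ≥ 3 with (req ∧ ¬ack), and ¬ack at every k in [3,j-1].
  j=3: rhs fails.
  j=4: rhs fails.
  j=5: rhs fails.
  j=6: rhs fails.
  j=7: rhs fails.
  j=8: rhs holds but lhs fails at k=3.
  j=9: rhs holds but lhs fails at k=3.
No witness within the range → none.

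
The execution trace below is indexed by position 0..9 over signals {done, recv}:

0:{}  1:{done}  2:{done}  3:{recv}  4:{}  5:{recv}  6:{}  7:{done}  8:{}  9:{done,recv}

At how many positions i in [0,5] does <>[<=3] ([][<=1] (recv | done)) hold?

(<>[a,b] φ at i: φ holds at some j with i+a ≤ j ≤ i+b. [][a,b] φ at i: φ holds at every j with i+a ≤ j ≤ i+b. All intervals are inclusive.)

3

Evaluate at each i in [0,5]:
  i=0: ✓ (witness j=1)
  i=1: ✓ (witness j=1)
  i=2: ✓ (witness j=2)
  i=3: ✗ (none in [3,6])
  i=4: ✗ (none in [4,7])
  i=5: ✗ (none in [5,8])
Positions where it holds: {0, 1, 2} → 3.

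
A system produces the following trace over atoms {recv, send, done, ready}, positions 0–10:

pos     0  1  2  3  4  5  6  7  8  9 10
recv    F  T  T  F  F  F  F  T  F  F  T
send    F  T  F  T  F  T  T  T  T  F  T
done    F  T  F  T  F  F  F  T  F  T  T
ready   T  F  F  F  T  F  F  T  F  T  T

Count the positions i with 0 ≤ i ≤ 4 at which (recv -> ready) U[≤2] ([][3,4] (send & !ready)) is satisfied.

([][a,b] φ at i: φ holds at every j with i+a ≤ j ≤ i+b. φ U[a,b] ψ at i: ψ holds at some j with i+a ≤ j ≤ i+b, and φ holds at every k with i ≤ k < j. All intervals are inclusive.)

Evaluate at each i in [0,4]:
  i=0: ✗ (lhs fails at k=1 before rhs at j=2)
  i=1: ✗ (lhs fails at k=1 before rhs at j=2)
  i=2: ✓ (rhs at j=2)
  i=3: ✗ (no rhs in [3,5])
  i=4: ✗ (no rhs in [4,6])
Positions where it holds: {2} → 1.

1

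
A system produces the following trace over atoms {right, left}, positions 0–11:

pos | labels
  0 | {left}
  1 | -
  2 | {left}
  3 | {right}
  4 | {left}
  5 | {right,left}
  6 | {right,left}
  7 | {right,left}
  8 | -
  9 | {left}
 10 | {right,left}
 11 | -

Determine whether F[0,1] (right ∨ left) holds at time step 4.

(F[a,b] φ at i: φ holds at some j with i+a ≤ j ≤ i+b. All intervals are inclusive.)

Check (right ∨ left) at each j in [4,5]:
  j=4: true
  j=5: true
Found at j=4 → formula holds.

Yes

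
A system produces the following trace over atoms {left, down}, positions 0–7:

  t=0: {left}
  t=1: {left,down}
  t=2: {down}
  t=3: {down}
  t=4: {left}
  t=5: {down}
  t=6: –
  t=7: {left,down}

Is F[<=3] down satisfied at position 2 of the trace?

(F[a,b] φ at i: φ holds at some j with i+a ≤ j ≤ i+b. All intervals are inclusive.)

True

Check down at each j in [2,5]:
  j=2: true
  j=3: true
  j=4: false
  j=5: true
Found at j=2 → formula holds.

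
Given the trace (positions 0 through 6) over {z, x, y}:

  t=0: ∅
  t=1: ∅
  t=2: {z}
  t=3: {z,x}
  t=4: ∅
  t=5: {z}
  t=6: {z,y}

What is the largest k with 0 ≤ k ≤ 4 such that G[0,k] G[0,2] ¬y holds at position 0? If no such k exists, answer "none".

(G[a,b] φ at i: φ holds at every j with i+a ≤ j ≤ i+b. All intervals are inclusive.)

3

G[0,2] ¬y must hold from j=0 onward; find where it first fails.
  j=0: holds
  j=1: holds
  j=2: holds
  j=3: holds
  j=4: fails
Holds on [0,3], so largest k = 3.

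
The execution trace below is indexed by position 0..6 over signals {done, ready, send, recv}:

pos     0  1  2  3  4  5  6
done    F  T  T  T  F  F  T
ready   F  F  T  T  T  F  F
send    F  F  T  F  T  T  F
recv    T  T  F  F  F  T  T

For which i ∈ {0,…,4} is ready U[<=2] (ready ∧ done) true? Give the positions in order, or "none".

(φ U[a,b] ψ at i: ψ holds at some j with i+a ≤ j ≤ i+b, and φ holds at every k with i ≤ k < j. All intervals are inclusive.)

2, 3

Evaluate at each i in [0,4]:
  i=0: ✗ (lhs fails at k=0 before rhs at j=2)
  i=1: ✗ (lhs fails at k=1 before rhs at j=2)
  i=2: ✓ (rhs at j=2)
  i=3: ✓ (rhs at j=3)
  i=4: ✗ (no rhs in [4,6])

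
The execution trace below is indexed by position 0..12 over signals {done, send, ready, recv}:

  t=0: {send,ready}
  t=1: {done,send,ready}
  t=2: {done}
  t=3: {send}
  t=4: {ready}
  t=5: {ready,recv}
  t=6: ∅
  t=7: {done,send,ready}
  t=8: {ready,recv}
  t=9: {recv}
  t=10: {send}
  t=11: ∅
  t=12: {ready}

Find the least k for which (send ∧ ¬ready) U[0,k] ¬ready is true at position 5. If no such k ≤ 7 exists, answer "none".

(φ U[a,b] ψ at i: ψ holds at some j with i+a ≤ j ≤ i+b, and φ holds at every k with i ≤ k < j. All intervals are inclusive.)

none

Need earliest j ≥ 5 with ¬ready, and (send ∧ ¬ready) at every k in [5,j-1].
  j=5: rhs fails.
  j=6: rhs holds but lhs fails at k=5.
  j=7: rhs fails.
  j=8: rhs fails.
  j=9: rhs holds but lhs fails at k=5.
  j=10: rhs holds but lhs fails at k=5.
  j=11: rhs holds but lhs fails at k=5.
  j=12: rhs fails.
No witness within the range → none.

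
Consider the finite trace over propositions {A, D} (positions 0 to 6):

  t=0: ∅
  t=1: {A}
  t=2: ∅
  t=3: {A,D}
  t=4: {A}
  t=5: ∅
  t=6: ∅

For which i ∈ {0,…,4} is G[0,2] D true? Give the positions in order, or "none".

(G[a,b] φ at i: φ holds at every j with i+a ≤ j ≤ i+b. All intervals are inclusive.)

none

Evaluate at each i in [0,4]:
  i=0: ✗ (fails at j=0)
  i=1: ✗ (fails at j=1)
  i=2: ✗ (fails at j=2)
  i=3: ✗ (fails at j=4)
  i=4: ✗ (fails at j=4)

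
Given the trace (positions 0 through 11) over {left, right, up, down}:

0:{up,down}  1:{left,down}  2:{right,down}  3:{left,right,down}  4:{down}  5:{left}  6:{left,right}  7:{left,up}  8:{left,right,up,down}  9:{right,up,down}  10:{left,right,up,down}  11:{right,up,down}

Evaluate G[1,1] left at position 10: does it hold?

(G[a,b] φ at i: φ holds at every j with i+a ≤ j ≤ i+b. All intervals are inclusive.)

No

Check left at every j in [11,11]:
  j=11: false
Fails at j=11 → formula fails.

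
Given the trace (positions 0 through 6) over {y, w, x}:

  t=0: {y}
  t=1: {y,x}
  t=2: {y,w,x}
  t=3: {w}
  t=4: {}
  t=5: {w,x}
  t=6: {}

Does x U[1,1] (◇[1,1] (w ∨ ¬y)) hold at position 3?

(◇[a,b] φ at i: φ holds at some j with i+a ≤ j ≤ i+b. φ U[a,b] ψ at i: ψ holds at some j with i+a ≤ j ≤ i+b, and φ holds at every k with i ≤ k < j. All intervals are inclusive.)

Need some j in [4,4] with ◇[1,1] (w ∨ ¬y), and x at every k in [3,j-1].
  j=4: ◇[1,1] (w ∨ ¬y) holds, but x fails at k=3 → not this j.
No j in the window works → until fails.

Does not hold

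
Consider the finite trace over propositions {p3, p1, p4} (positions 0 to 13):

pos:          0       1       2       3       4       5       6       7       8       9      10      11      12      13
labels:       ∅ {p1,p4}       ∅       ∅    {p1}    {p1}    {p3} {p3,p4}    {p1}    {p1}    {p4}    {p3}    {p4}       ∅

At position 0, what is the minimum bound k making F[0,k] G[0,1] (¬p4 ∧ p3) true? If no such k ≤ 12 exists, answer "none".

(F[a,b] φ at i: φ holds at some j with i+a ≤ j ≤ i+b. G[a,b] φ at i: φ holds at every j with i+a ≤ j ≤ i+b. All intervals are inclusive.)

Scan j = 0,1,… for G[0,1] (¬p4 ∧ p3):
  j=0: fails
  j=1: fails
  j=2: fails
  j=3: fails
  j=4: fails
  j=5: fails
  j=6: fails
  j=7: fails
  j=8: fails
  j=9: fails
  j=10: fails
  j=11: fails
  j=12: fails
No j in [0,12] satisfies it → none.

none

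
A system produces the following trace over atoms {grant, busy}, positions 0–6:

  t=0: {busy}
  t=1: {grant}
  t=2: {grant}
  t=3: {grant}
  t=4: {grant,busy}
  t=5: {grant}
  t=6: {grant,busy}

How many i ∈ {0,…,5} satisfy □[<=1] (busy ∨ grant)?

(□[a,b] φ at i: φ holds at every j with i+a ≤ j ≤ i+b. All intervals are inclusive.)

6

Evaluate at each i in [0,5]:
  i=0: ✓ (all of [0,1])
  i=1: ✓ (all of [1,2])
  i=2: ✓ (all of [2,3])
  i=3: ✓ (all of [3,4])
  i=4: ✓ (all of [4,5])
  i=5: ✓ (all of [5,6])
Positions where it holds: {0, 1, 2, 3, 4, 5} → 6.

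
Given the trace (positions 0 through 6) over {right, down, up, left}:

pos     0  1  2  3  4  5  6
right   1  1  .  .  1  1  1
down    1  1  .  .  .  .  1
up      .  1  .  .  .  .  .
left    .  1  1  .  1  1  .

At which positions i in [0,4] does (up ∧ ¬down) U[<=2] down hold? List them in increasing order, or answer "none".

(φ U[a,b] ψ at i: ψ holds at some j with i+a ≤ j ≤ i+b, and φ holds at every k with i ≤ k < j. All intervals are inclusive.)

Evaluate at each i in [0,4]:
  i=0: ✓ (rhs at j=0)
  i=1: ✓ (rhs at j=1)
  i=2: ✗ (no rhs in [2,4])
  i=3: ✗ (no rhs in [3,5])
  i=4: ✗ (lhs fails at k=4 before rhs at j=6)

0, 1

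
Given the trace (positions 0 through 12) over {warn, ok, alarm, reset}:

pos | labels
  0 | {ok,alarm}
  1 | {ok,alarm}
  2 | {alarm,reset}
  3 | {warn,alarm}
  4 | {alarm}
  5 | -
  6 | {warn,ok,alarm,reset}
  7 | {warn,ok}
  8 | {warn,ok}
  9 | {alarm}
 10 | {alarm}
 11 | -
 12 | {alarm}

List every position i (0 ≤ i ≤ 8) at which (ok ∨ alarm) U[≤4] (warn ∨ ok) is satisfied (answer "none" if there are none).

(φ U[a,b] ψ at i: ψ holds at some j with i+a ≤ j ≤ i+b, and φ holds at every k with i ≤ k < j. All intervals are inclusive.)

Evaluate at each i in [0,8]:
  i=0: ✓ (rhs at j=0)
  i=1: ✓ (rhs at j=1)
  i=2: ✓ (rhs at j=3; lhs holds on [2,2])
  i=3: ✓ (rhs at j=3)
  i=4: ✗ (lhs fails at k=5 before rhs at j=6)
  i=5: ✗ (lhs fails at k=5 before rhs at j=6)
  i=6: ✓ (rhs at j=6)
  i=7: ✓ (rhs at j=7)
  i=8: ✓ (rhs at j=8)

0, 1, 2, 3, 6, 7, 8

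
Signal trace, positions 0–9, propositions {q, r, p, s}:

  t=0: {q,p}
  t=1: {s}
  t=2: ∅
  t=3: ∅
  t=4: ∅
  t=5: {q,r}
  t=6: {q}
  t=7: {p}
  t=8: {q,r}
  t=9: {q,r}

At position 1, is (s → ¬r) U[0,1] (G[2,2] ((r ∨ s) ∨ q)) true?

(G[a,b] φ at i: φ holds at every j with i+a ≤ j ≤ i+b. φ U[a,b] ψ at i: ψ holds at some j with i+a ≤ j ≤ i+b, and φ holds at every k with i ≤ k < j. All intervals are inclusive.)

Need some j in [1,2] with G[2,2] ((r ∨ s) ∨ q), and (s → ¬r) at every k in [1,j-1].
  j=1: G[2,2] ((r ∨ s) ∨ q) — fails at 3.
  j=2: G[2,2] ((r ∨ s) ∨ q) — fails at 4.
No j in the window works → until fails.

False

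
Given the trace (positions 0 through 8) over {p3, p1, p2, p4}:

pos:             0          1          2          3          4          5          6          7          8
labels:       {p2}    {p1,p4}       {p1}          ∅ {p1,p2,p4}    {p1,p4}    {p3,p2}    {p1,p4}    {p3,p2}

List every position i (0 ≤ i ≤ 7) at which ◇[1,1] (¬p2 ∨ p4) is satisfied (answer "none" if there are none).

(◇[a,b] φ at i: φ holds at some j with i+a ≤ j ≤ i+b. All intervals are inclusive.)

Evaluate at each i in [0,7]:
  i=0: ✓ (witness j=1)
  i=1: ✓ (witness j=2)
  i=2: ✓ (witness j=3)
  i=3: ✓ (witness j=4)
  i=4: ✓ (witness j=5)
  i=5: ✗ (none in [6,6])
  i=6: ✓ (witness j=7)
  i=7: ✗ (none in [8,8])

0, 1, 2, 3, 4, 6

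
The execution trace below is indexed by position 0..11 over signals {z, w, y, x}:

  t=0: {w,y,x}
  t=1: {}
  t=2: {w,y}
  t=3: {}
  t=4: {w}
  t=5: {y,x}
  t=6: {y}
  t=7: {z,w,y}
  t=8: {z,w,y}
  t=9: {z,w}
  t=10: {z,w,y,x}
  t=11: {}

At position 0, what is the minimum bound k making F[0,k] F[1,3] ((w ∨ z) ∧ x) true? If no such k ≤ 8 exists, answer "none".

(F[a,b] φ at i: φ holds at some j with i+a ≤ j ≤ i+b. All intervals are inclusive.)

7

Scan j = 0,1,… for F[1,3] ((w ∨ z) ∧ x):
  j=0: fails
  j=1: fails
  j=2: fails
  j=3: fails
  j=4: fails
  j=5: fails
  j=6: fails
  j=7: holds
First hit at j=7, so smallest k = 7-0 = 7.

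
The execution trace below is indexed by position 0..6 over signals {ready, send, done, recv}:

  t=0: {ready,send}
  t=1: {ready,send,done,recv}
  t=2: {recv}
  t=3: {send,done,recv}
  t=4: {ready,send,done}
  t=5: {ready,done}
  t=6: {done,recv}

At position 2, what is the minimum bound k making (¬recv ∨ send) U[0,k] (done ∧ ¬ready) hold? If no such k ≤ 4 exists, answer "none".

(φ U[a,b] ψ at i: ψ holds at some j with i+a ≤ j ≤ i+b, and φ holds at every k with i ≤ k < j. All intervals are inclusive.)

Need earliest j ≥ 2 with (done ∧ ¬ready), and (¬recv ∨ send) at every k in [2,j-1].
  j=2: rhs fails.
  j=3: rhs holds but lhs fails at k=2.
  j=4: rhs fails.
  j=5: rhs fails.
  j=6: rhs holds but lhs fails at k=2.
No witness within the range → none.

none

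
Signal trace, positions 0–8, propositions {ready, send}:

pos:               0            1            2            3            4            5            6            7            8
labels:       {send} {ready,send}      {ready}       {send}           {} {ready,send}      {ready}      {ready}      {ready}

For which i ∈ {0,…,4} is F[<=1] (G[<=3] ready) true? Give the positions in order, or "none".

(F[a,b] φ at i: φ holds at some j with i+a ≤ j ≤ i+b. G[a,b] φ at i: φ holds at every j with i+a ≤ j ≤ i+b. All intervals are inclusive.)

4

Evaluate at each i in [0,4]:
  i=0: ✗ (none in [0,1])
  i=1: ✗ (none in [1,2])
  i=2: ✗ (none in [2,3])
  i=3: ✗ (none in [3,4])
  i=4: ✓ (witness j=5)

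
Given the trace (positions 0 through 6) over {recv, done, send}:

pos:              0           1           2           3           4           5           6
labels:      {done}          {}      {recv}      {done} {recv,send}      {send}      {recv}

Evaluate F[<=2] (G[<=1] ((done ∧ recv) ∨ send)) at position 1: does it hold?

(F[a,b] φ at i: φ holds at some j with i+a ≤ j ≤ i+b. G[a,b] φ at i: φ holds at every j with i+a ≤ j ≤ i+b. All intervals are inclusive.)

Check G[<=1] ((done ∧ recv) ∨ send) at each j in [1,3]:
  j=1: fails at 1
  j=2: fails at 2
  j=3: fails at 3
No position in the window satisfies it → formula fails.

No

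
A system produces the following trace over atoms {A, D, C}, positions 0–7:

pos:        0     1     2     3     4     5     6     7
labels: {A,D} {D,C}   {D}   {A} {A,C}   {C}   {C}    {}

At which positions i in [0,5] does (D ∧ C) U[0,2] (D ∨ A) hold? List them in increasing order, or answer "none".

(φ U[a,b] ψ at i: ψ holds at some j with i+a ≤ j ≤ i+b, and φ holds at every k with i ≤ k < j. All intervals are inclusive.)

Evaluate at each i in [0,5]:
  i=0: ✓ (rhs at j=0)
  i=1: ✓ (rhs at j=1)
  i=2: ✓ (rhs at j=2)
  i=3: ✓ (rhs at j=3)
  i=4: ✓ (rhs at j=4)
  i=5: ✗ (no rhs in [5,7])

0, 1, 2, 3, 4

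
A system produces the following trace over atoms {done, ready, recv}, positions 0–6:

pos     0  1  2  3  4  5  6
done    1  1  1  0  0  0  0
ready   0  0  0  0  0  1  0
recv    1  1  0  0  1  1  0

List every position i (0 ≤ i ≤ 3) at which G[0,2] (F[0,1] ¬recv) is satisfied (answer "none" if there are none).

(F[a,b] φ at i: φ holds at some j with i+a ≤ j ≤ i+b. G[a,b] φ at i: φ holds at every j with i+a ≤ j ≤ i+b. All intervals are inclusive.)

1

Evaluate at each i in [0,3]:
  i=0: ✗ (fails at j=0)
  i=1: ✓ (all of [1,3])
  i=2: ✗ (fails at j=4)
  i=3: ✗ (fails at j=4)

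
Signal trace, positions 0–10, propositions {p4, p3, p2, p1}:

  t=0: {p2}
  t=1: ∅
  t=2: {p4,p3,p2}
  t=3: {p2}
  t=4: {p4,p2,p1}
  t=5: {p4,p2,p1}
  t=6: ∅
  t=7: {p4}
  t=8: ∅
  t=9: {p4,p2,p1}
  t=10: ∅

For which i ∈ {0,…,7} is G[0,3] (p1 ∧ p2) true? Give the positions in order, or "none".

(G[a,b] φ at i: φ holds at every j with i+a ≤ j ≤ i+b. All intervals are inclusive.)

none

Evaluate at each i in [0,7]:
  i=0: ✗ (fails at j=0)
  i=1: ✗ (fails at j=1)
  i=2: ✗ (fails at j=2)
  i=3: ✗ (fails at j=3)
  i=4: ✗ (fails at j=6)
  i=5: ✗ (fails at j=6)
  i=6: ✗ (fails at j=6)
  i=7: ✗ (fails at j=7)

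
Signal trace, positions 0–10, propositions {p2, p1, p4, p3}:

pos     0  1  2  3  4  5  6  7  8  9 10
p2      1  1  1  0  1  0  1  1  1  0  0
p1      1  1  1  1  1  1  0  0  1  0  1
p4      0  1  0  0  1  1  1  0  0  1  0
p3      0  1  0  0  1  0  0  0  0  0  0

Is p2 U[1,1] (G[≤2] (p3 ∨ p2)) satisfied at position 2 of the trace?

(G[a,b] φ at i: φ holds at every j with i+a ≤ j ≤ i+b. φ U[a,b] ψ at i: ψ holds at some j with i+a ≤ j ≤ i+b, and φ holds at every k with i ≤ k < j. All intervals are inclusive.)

No

Need some j in [3,3] with G[≤2] (p3 ∨ p2), and p2 at every k in [2,j-1].
  j=3: G[≤2] (p3 ∨ p2) — fails at 3.
No j in the window works → until fails.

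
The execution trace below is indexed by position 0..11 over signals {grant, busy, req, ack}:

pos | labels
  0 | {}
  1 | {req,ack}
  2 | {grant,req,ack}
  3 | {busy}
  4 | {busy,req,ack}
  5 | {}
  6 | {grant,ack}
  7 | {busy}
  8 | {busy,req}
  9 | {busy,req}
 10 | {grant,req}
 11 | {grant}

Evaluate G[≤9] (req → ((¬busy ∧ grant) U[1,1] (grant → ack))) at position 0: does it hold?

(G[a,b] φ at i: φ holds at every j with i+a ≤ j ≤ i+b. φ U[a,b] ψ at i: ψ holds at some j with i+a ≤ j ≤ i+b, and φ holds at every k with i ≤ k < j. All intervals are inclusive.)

Check (req → ((¬busy ∧ grant) U[1,1] (grant → ack))) at every j in [0,9]:
  j=0: antecedent false → ✓
  j=1: antecedent true; consequent fails → ✗
  j=2: antecedent true; consequent holds → ✓
  j=3: antecedent false → ✓
  j=4: antecedent true; consequent fails → ✗
  j=5: antecedent false → ✓
  j=6: antecedent false → ✓
  j=7: antecedent false → ✓
  j=8: antecedent true; consequent fails → ✗
  j=9: antecedent true; consequent fails → ✗
Fails at j=1 → formula fails.

Does not hold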